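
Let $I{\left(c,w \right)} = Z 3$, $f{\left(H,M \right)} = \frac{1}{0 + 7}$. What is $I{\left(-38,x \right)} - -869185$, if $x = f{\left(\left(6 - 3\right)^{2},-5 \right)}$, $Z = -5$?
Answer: $869170$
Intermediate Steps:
$f{\left(H,M \right)} = \frac{1}{7}$
$x = \frac{1}{7} \approx 0.14286$
$I{\left(c,w \right)} = -15$ ($I{\left(c,w \right)} = \left(-5\right) 3 = -15$)
$I{\left(-38,x \right)} - -869185 = -15 - -869185 = -15 + 869185 = 869170$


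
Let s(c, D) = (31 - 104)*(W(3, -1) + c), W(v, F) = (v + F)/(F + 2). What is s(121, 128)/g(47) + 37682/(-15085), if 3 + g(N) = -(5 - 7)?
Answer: 135410533/15085 ≈ 8976.5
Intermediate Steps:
g(N) = -1 (g(N) = -3 - (5 - 7) = -3 - 1*(-2) = -3 + 2 = -1)
W(v, F) = (F + v)/(2 + F)
s(c, D) = -146 - 73*c (s(c, D) = (31 - 104)*((-1 + 3)/(2 - 1) + c) = -73*(2/1 + c) = -73*(1*2 + c) = -73*(2 + c) = -146 - 73*c)
s(121, 128)/g(47) + 37682/(-15085) = (-146 - 73*121)/(-1) + 37682/(-15085) = (-146 - 8833)*(-1) + 37682*(-1/15085) = -8979*(-1) - 37682/15085 = 8979 - 37682/15085 = 135410533/15085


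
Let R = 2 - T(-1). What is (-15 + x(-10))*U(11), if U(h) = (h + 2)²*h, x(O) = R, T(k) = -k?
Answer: -26026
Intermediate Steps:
R = 1 (R = 2 - (-1)*(-1) = 2 - 1*1 = 2 - 1 = 1)
x(O) = 1
U(h) = h*(2 + h)² (U(h) = (2 + h)²*h = h*(2 + h)²)
(-15 + x(-10))*U(11) = (-15 + 1)*(11*(2 + 11)²) = -154*13² = -154*169 = -14*1859 = -26026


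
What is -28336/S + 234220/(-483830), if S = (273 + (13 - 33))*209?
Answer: -10314094/10112047 ≈ -1.0200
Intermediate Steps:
S = 52877 (S = (273 - 20)*209 = 253*209 = 52877)
-28336/S + 234220/(-483830) = -28336/52877 + 234220/(-483830) = -28336*1/52877 + 234220*(-1/483830) = -112/209 - 23422/48383 = -10314094/10112047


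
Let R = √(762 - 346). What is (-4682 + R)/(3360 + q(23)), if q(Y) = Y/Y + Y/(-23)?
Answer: -2341/1680 + √26/840 ≈ -1.3874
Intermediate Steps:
R = 4*√26 (R = √416 = 4*√26 ≈ 20.396)
q(Y) = 1 - Y/23 (q(Y) = 1 + Y*(-1/23) = 1 - Y/23)
(-4682 + R)/(3360 + q(23)) = (-4682 + 4*√26)/(3360 + (1 - 1/23*23)) = (-4682 + 4*√26)/(3360 + (1 - 1)) = (-4682 + 4*√26)/(3360 + 0) = (-4682 + 4*√26)/3360 = (-4682 + 4*√26)*(1/3360) = -2341/1680 + √26/840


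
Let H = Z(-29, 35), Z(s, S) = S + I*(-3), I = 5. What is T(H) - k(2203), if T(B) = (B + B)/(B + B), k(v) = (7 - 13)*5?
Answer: 31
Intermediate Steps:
Z(s, S) = -15 + S (Z(s, S) = S + 5*(-3) = S - 15 = -15 + S)
k(v) = -30 (k(v) = -6*5 = -30)
H = 20 (H = -15 + 35 = 20)
T(B) = 1 (T(B) = (2*B)/((2*B)) = (2*B)*(1/(2*B)) = 1)
T(H) - k(2203) = 1 - 1*(-30) = 1 + 30 = 31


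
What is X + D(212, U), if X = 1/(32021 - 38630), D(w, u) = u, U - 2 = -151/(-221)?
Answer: 3918916/1460589 ≈ 2.6831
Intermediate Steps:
U = 593/221 (U = 2 - 151/(-221) = 2 - 151*(-1/221) = 2 + 151/221 = 593/221 ≈ 2.6833)
X = -1/6609 (X = 1/(-6609) = -1/6609 ≈ -0.00015131)
X + D(212, U) = -1/6609 + 593/221 = 3918916/1460589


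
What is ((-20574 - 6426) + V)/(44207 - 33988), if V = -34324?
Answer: -61324/10219 ≈ -6.0010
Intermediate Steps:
((-20574 - 6426) + V)/(44207 - 33988) = ((-20574 - 6426) - 34324)/(44207 - 33988) = (-27000 - 34324)/10219 = -61324*1/10219 = -61324/10219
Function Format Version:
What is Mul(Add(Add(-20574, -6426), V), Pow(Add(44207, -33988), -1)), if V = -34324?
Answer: Rational(-61324, 10219) ≈ -6.0010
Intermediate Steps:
Mul(Add(Add(-20574, -6426), V), Pow(Add(44207, -33988), -1)) = Mul(Add(Add(-20574, -6426), -34324), Pow(Add(44207, -33988), -1)) = Mul(Add(-27000, -34324), Pow(10219, -1)) = Mul(-61324, Rational(1, 10219)) = Rational(-61324, 10219)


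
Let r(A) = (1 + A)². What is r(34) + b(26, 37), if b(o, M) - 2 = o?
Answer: 1253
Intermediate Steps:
b(o, M) = 2 + o
r(34) + b(26, 37) = (1 + 34)² + (2 + 26) = 35² + 28 = 1225 + 28 = 1253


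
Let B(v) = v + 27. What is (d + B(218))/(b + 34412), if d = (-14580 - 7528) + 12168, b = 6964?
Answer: -9695/41376 ≈ -0.23431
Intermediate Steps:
B(v) = 27 + v
d = -9940 (d = -22108 + 12168 = -9940)
(d + B(218))/(b + 34412) = (-9940 + (27 + 218))/(6964 + 34412) = (-9940 + 245)/41376 = -9695*1/41376 = -9695/41376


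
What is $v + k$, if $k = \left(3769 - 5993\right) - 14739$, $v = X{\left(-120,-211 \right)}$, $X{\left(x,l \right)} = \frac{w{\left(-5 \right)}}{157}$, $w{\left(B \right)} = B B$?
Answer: $- \frac{2663166}{157} \approx -16963.0$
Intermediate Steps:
$w{\left(B \right)} = B^{2}$
$X{\left(x,l \right)} = \frac{25}{157}$ ($X{\left(x,l \right)} = \frac{\left(-5\right)^{2}}{157} = 25 \cdot \frac{1}{157} = \frac{25}{157}$)
$v = \frac{25}{157} \approx 0.15924$
$k = -16963$ ($k = -2224 - 14739 = -16963$)
$v + k = \frac{25}{157} - 16963 = - \frac{2663166}{157}$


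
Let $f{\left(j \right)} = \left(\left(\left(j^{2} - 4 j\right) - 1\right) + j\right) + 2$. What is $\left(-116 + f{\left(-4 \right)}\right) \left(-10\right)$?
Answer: $870$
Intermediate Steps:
$f{\left(j \right)} = 1 + j^{2} - 3 j$ ($f{\left(j \right)} = \left(\left(-1 + j^{2} - 4 j\right) + j\right) + 2 = \left(-1 + j^{2} - 3 j\right) + 2 = 1 + j^{2} - 3 j$)
$\left(-116 + f{\left(-4 \right)}\right) \left(-10\right) = \left(-116 + \left(1 + \left(-4\right)^{2} - -12\right)\right) \left(-10\right) = \left(-116 + \left(1 + 16 + 12\right)\right) \left(-10\right) = \left(-116 + 29\right) \left(-10\right) = \left(-87\right) \left(-10\right) = 870$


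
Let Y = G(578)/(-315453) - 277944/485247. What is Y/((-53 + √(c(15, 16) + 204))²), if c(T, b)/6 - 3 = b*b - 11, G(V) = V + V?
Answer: -18912604902484/9094620311169519 - 6235571134256*√47/21220780726062211 ≈ -0.0040940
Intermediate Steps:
G(V) = 2*V
c(T, b) = -48 + 6*b² (c(T, b) = 18 + 6*(b*b - 11) = 18 + 6*(b² - 11) = 18 + 6*(-11 + b²) = 18 + (-66 + 6*b²) = -48 + 6*b²)
Y = -29413071388/51024207297 (Y = (2*578)/(-315453) - 277944/485247 = 1156*(-1/315453) - 277944*1/485247 = -1156/315453 - 92648/161749 = -29413071388/51024207297 ≈ -0.57645)
Y/((-53 + √(c(15, 16) + 204))²) = -29413071388/(51024207297*(-53 + √((-48 + 6*16²) + 204))²) = -29413071388/(51024207297*(-53 + √((-48 + 6*256) + 204))²) = -29413071388/(51024207297*(-53 + √((-48 + 1536) + 204))²) = -29413071388/(51024207297*(-53 + √(1488 + 204))²) = -29413071388/(51024207297*(-53 + √1692)²) = -29413071388/(51024207297*(-53 + 6*√47)²)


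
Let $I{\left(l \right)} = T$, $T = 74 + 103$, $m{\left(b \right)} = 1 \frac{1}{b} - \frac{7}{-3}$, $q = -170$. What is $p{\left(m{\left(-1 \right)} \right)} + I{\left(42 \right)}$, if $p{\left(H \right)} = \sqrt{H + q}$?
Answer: $177 + \frac{i \sqrt{1518}}{3} \approx 177.0 + 12.987 i$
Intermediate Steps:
$m{\left(b \right)} = \frac{7}{3} + \frac{1}{b}$ ($m{\left(b \right)} = \frac{1}{b} - - \frac{7}{3} = \frac{1}{b} + \frac{7}{3} = \frac{7}{3} + \frac{1}{b}$)
$T = 177$
$I{\left(l \right)} = 177$
$p{\left(H \right)} = \sqrt{-170 + H}$ ($p{\left(H \right)} = \sqrt{H - 170} = \sqrt{-170 + H}$)
$p{\left(m{\left(-1 \right)} \right)} + I{\left(42 \right)} = \sqrt{-170 + \left(\frac{7}{3} + \frac{1}{-1}\right)} + 177 = \sqrt{-170 + \left(\frac{7}{3} - 1\right)} + 177 = \sqrt{-170 + \frac{4}{3}} + 177 = \sqrt{- \frac{506}{3}} + 177 = \frac{i \sqrt{1518}}{3} + 177 = 177 + \frac{i \sqrt{1518}}{3}$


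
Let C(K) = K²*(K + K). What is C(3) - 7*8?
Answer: -2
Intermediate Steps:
C(K) = 2*K³ (C(K) = K²*(2*K) = 2*K³)
C(3) - 7*8 = 2*3³ - 7*8 = 2*27 - 56 = 54 - 56 = -2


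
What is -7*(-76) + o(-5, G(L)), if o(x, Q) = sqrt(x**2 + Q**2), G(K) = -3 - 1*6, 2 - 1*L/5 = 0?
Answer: 532 + sqrt(106) ≈ 542.30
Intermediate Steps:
L = 10 (L = 10 - 5*0 = 10 + 0 = 10)
G(K) = -9 (G(K) = -3 - 6 = -9)
o(x, Q) = sqrt(Q**2 + x**2)
-7*(-76) + o(-5, G(L)) = -7*(-76) + sqrt((-9)**2 + (-5)**2) = 532 + sqrt(81 + 25) = 532 + sqrt(106)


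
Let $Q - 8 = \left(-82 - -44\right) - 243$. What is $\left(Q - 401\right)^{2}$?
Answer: $454276$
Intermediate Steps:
$Q = -273$ ($Q = 8 - 281 = -273$)
$\left(Q - 401\right)^{2} = \left(-273 - 401\right)^{2} = \left(-674\right)^{2} = 454276$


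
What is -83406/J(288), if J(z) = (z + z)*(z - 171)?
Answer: -13901/11232 ≈ -1.2376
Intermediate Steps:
J(z) = 2*z*(-171 + z) (J(z) = (2*z)*(-171 + z) = 2*z*(-171 + z))
-83406/J(288) = -83406*1/(576*(-171 + 288)) = -83406/(2*288*117) = -83406/67392 = -83406*1/67392 = -13901/11232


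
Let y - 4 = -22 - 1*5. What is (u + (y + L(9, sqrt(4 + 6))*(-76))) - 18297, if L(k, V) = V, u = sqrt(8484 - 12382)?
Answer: -18320 - 76*sqrt(10) + I*sqrt(3898) ≈ -18560.0 + 62.434*I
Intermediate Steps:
y = -23 (y = 4 + (-22 - 1*5) = 4 + (-22 - 5) = 4 - 27 = -23)
u = I*sqrt(3898) (u = sqrt(-3898) = I*sqrt(3898) ≈ 62.434*I)
(u + (y + L(9, sqrt(4 + 6))*(-76))) - 18297 = (I*sqrt(3898) + (-23 + sqrt(4 + 6)*(-76))) - 18297 = (I*sqrt(3898) + (-23 + sqrt(10)*(-76))) - 18297 = (I*sqrt(3898) + (-23 - 76*sqrt(10))) - 18297 = (-23 - 76*sqrt(10) + I*sqrt(3898)) - 18297 = -18320 - 76*sqrt(10) + I*sqrt(3898)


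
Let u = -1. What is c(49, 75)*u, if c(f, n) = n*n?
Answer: -5625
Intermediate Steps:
c(f, n) = n²
c(49, 75)*u = 75²*(-1) = 5625*(-1) = -5625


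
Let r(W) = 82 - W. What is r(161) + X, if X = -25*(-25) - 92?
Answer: 454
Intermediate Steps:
X = 533 (X = 625 - 92 = 533)
r(161) + X = (82 - 1*161) + 533 = (82 - 161) + 533 = -79 + 533 = 454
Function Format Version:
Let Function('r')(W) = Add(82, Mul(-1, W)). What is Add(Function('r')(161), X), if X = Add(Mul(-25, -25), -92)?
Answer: 454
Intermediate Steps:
X = 533 (X = Add(625, -92) = 533)
Add(Function('r')(161), X) = Add(Add(82, Mul(-1, 161)), 533) = Add(Add(82, -161), 533) = Add(-79, 533) = 454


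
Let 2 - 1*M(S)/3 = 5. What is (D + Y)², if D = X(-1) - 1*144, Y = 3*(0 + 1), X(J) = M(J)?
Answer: 22500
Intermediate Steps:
M(S) = -9 (M(S) = 6 - 3*5 = 6 - 15 = -9)
X(J) = -9
Y = 3 (Y = 3*1 = 3)
D = -153 (D = -9 - 1*144 = -9 - 144 = -153)
(D + Y)² = (-153 + 3)² = (-150)² = 22500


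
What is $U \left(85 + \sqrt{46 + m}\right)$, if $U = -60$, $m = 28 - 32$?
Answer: $-5100 - 60 \sqrt{42} \approx -5488.8$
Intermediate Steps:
$m = -4$ ($m = 28 - 32 = -4$)
$U \left(85 + \sqrt{46 + m}\right) = - 60 \left(85 + \sqrt{46 - 4}\right) = - 60 \left(85 + \sqrt{42}\right) = -5100 - 60 \sqrt{42}$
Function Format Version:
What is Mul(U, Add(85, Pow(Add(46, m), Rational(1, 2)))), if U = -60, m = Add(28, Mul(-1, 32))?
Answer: Add(-5100, Mul(-60, Pow(42, Rational(1, 2)))) ≈ -5488.8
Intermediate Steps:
m = -4 (m = Add(28, -32) = -4)
Mul(U, Add(85, Pow(Add(46, m), Rational(1, 2)))) = Mul(-60, Add(85, Pow(Add(46, -4), Rational(1, 2)))) = Mul(-60, Add(85, Pow(42, Rational(1, 2)))) = Add(-5100, Mul(-60, Pow(42, Rational(1, 2))))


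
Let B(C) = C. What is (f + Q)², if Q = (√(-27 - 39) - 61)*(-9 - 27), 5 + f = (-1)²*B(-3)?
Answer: 4701808 - 157536*I*√66 ≈ 4.7018e+6 - 1.2798e+6*I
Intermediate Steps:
f = -8 (f = -5 + (-1)²*(-3) = -5 + 1*(-3) = -5 - 3 = -8)
Q = 2196 - 36*I*√66 (Q = (√(-66) - 61)*(-36) = (I*√66 - 61)*(-36) = (-61 + I*√66)*(-36) = 2196 - 36*I*√66 ≈ 2196.0 - 292.47*I)
(f + Q)² = (-8 + (2196 - 36*I*√66))² = (2188 - 36*I*√66)²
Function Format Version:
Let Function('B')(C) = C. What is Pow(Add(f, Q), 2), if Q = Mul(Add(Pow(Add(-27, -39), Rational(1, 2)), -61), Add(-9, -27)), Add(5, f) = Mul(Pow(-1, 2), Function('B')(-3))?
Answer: Add(4701808, Mul(-157536, I, Pow(66, Rational(1, 2)))) ≈ Add(4.7018e+6, Mul(-1.2798e+6, I))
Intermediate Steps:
f = -8 (f = Add(-5, Mul(Pow(-1, 2), -3)) = Add(-5, Mul(1, -3)) = Add(-5, -3) = -8)
Q = Add(2196, Mul(-36, I, Pow(66, Rational(1, 2)))) (Q = Mul(Add(Pow(-66, Rational(1, 2)), -61), -36) = Mul(Add(Mul(I, Pow(66, Rational(1, 2))), -61), -36) = Mul(Add(-61, Mul(I, Pow(66, Rational(1, 2)))), -36) = Add(2196, Mul(-36, I, Pow(66, Rational(1, 2)))) ≈ Add(2196.0, Mul(-292.47, I)))
Pow(Add(f, Q), 2) = Pow(Add(-8, Add(2196, Mul(-36, I, Pow(66, Rational(1, 2))))), 2) = Pow(Add(2188, Mul(-36, I, Pow(66, Rational(1, 2)))), 2)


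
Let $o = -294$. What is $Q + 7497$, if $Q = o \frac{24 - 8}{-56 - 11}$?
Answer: $\frac{507003}{67} \approx 7567.2$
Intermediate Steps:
$Q = \frac{4704}{67}$ ($Q = - 294 \frac{24 - 8}{-56 - 11} = - 294 \frac{16}{-67} = - 294 \cdot 16 \left(- \frac{1}{67}\right) = \left(-294\right) \left(- \frac{16}{67}\right) = \frac{4704}{67} \approx 70.209$)
$Q + 7497 = \frac{4704}{67} + 7497 = \frac{507003}{67}$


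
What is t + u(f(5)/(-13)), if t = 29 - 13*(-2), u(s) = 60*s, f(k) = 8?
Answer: 235/13 ≈ 18.077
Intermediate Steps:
t = 55 (t = 29 + 26 = 55)
t + u(f(5)/(-13)) = 55 + 60*(8/(-13)) = 55 + 60*(8*(-1/13)) = 55 + 60*(-8/13) = 55 - 480/13 = 235/13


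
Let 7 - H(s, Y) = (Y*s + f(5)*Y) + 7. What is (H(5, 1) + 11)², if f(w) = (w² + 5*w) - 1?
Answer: 1849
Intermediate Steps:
f(w) = -1 + w² + 5*w
H(s, Y) = -49*Y - Y*s (H(s, Y) = 7 - ((Y*s + (-1 + 5² + 5*5)*Y) + 7) = 7 - ((Y*s + (-1 + 25 + 25)*Y) + 7) = 7 - ((Y*s + 49*Y) + 7) = 7 - ((49*Y + Y*s) + 7) = 7 - (7 + 49*Y + Y*s) = 7 + (-7 - 49*Y - Y*s) = -49*Y - Y*s)
(H(5, 1) + 11)² = (-1*1*(49 + 5) + 11)² = (-1*1*54 + 11)² = (-54 + 11)² = (-43)² = 1849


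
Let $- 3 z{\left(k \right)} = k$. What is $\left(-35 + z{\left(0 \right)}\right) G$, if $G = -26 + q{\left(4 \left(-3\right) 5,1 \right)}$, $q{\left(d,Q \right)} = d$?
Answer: $3010$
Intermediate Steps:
$z{\left(k \right)} = - \frac{k}{3}$
$G = -86$ ($G = -26 + 4 \left(-3\right) 5 = -26 - 60 = -86$)
$\left(-35 + z{\left(0 \right)}\right) G = \left(-35 - 0\right) \left(-86\right) = \left(-35 + 0\right) \left(-86\right) = \left(-35\right) \left(-86\right) = 3010$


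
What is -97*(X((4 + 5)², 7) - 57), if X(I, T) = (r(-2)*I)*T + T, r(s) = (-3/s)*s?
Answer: 169847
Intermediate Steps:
r(s) = -3
X(I, T) = T - 3*I*T (X(I, T) = (-3*I)*T + T = -3*I*T + T = T - 3*I*T)
-97*(X((4 + 5)², 7) - 57) = -97*(7*(1 - 3*(4 + 5)²) - 57) = -97*(7*(1 - 3*9²) - 57) = -97*(7*(1 - 3*81) - 57) = -97*(7*(1 - 243) - 57) = -97*(7*(-242) - 57) = -97*(-1694 - 57) = -97*(-1751) = 169847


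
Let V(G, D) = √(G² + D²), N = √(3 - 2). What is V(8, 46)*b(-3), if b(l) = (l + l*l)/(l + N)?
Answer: -6*√545 ≈ -140.07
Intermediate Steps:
N = 1 (N = √1 = 1)
V(G, D) = √(D² + G²)
b(l) = (l + l²)/(1 + l) (b(l) = (l + l*l)/(l + 1) = (l + l²)/(1 + l))
V(8, 46)*b(-3) = √(46² + 8²)*(-3) = √(2116 + 64)*(-3) = √2180*(-3) = (2*√545)*(-3) = -6*√545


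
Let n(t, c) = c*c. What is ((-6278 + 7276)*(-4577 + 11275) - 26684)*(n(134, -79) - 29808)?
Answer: -156907200640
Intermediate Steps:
n(t, c) = c**2
((-6278 + 7276)*(-4577 + 11275) - 26684)*(n(134, -79) - 29808) = ((-6278 + 7276)*(-4577 + 11275) - 26684)*((-79)**2 - 29808) = (998*6698 - 26684)*(6241 - 29808) = (6684604 - 26684)*(-23567) = 6657920*(-23567) = -156907200640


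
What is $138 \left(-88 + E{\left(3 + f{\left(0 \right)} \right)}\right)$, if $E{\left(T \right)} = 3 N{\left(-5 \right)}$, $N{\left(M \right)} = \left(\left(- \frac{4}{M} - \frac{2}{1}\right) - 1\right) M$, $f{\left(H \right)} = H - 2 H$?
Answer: $-7590$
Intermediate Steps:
$f{\left(H \right)} = - H$
$N{\left(M \right)} = M \left(-3 - \frac{4}{M}\right)$ ($N{\left(M \right)} = \left(\left(- \frac{4}{M} - 2\right) - 1\right) M = \left(\left(-2 - \frac{4}{M}\right) - 1\right) M = \left(-3 - \frac{4}{M}\right) M = M \left(-3 - \frac{4}{M}\right)$)
$E{\left(T \right)} = 33$ ($E{\left(T \right)} = 3 \left(-4 - -15\right) = 3 \left(-4 + 15\right) = 3 \cdot 11 = 33$)
$138 \left(-88 + E{\left(3 + f{\left(0 \right)} \right)}\right) = 138 \left(-88 + 33\right) = 138 \left(-55\right) = -7590$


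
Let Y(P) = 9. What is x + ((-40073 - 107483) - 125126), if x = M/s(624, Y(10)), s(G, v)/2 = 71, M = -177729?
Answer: -38898573/142 ≈ -2.7393e+5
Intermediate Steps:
s(G, v) = 142 (s(G, v) = 2*71 = 142)
x = -177729/142 ≈ -1251.6
x + ((-40073 - 107483) - 125126) = -177729/142 + ((-40073 - 107483) - 125126) = -177729/142 + (-147556 - 125126) = -177729/142 - 272682 = -38898573/142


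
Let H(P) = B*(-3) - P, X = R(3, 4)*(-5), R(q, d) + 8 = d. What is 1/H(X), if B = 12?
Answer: -1/56 ≈ -0.017857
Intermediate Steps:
R(q, d) = -8 + d
X = 20 (X = (-8 + 4)*(-5) = -4*(-5) = 20)
H(P) = -36 - P (H(P) = 12*(-3) - P = -36 - P)
1/H(X) = 1/(-36 - 1*20) = 1/(-36 - 20) = 1/(-56) = -1/56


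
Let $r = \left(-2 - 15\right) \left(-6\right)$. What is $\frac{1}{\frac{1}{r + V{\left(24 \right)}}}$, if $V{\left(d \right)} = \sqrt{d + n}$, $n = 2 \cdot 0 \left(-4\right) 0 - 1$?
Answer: $102 + \sqrt{23} \approx 106.8$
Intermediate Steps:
$n = -1$ ($n = 0 \left(-4\right) 0 - 1 = 0 \cdot 0 - 1 = 0 - 1 = -1$)
$r = 102$ ($r = \left(-17\right) \left(-6\right) = 102$)
$V{\left(d \right)} = \sqrt{-1 + d}$ ($V{\left(d \right)} = \sqrt{d - 1} = \sqrt{-1 + d}$)
$\frac{1}{\frac{1}{r + V{\left(24 \right)}}} = \frac{1}{\frac{1}{102 + \sqrt{-1 + 24}}} = \frac{1}{\frac{1}{102 + \sqrt{23}}} = 102 + \sqrt{23}$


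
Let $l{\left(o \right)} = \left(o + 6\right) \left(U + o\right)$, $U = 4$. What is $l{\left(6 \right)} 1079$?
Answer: $129480$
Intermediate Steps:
$l{\left(o \right)} = \left(4 + o\right) \left(6 + o\right)$ ($l{\left(o \right)} = \left(o + 6\right) \left(4 + o\right) = \left(6 + o\right) \left(4 + o\right) = \left(4 + o\right) \left(6 + o\right)$)
$l{\left(6 \right)} 1079 = \left(24 + 6^{2} + 10 \cdot 6\right) 1079 = \left(24 + 36 + 60\right) 1079 = 120 \cdot 1079 = 129480$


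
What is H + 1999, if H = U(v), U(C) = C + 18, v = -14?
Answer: 2003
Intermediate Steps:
U(C) = 18 + C
H = 4 (H = 18 - 14 = 4)
H + 1999 = 4 + 1999 = 2003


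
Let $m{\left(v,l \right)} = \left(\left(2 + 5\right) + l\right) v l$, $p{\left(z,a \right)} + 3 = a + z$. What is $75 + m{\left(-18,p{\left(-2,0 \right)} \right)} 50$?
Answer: $9075$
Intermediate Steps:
$p{\left(z,a \right)} = -3 + a + z$ ($p{\left(z,a \right)} = -3 + \left(a + z\right) = -3 + a + z$)
$m{\left(v,l \right)} = l v \left(7 + l\right)$ ($m{\left(v,l \right)} = \left(7 + l\right) v l = v \left(7 + l\right) l = l v \left(7 + l\right)$)
$75 + m{\left(-18,p{\left(-2,0 \right)} \right)} 50 = 75 + \left(-3 + 0 - 2\right) \left(-18\right) \left(7 - 5\right) 50 = 75 + \left(-5\right) \left(-18\right) \left(7 - 5\right) 50 = 75 + \left(-5\right) \left(-18\right) 2 \cdot 50 = 75 + 180 \cdot 50 = 75 + 9000 = 9075$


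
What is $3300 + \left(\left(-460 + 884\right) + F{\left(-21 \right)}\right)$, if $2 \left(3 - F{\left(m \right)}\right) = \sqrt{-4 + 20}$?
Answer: $3725$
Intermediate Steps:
$F{\left(m \right)} = 1$ ($F{\left(m \right)} = 3 - \frac{\sqrt{-4 + 20}}{2} = 3 - \frac{\sqrt{16}}{2} = 3 - 2 = 1$)
$3300 + \left(\left(-460 + 884\right) + F{\left(-21 \right)}\right) = 3300 + \left(\left(-460 + 884\right) + 1\right) = 3300 + \left(424 + 1\right) = 3300 + 425 = 3725$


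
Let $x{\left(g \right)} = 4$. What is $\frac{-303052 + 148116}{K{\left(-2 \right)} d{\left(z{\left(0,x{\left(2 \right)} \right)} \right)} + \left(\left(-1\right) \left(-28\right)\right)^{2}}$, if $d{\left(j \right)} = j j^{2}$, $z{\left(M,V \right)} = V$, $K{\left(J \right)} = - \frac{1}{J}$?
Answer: $- \frac{19367}{102} \approx -189.87$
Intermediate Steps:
$d{\left(j \right)} = j^{3}$
$\frac{-303052 + 148116}{K{\left(-2 \right)} d{\left(z{\left(0,x{\left(2 \right)} \right)} \right)} + \left(\left(-1\right) \left(-28\right)\right)^{2}} = \frac{-303052 + 148116}{- \frac{1}{-2} \cdot 4^{3} + \left(\left(-1\right) \left(-28\right)\right)^{2}} = - \frac{154936}{\left(-1\right) \left(- \frac{1}{2}\right) 64 + 28^{2}} = - \frac{154936}{\frac{1}{2} \cdot 64 + 784} = - \frac{154936}{32 + 784} = - \frac{154936}{816} = \left(-154936\right) \frac{1}{816} = - \frac{19367}{102}$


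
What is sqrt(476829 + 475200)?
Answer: 3*sqrt(105781) ≈ 975.72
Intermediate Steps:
sqrt(476829 + 475200) = sqrt(952029) = 3*sqrt(105781)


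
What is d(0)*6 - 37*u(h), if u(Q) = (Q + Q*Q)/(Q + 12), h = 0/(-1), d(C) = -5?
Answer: -30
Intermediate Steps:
h = 0 (h = 0*(-1) = 0)
u(Q) = (Q + Q**2)/(12 + Q)
d(0)*6 - 37*u(h) = -5*6 - 0*(1 + 0)/(12 + 0) = -30 - 0/12 = -30 - 37*0 = -30 + 0 = -30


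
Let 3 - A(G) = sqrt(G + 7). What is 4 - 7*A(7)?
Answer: -17 + 7*sqrt(14) ≈ 9.1916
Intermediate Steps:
A(G) = 3 - sqrt(7 + G) (A(G) = 3 - sqrt(G + 7) = 3 - sqrt(7 + G))
4 - 7*A(7) = 4 - 7*(3 - sqrt(7 + 7)) = 4 - 7*(3 - sqrt(14)) = 4 + (-21 + 7*sqrt(14)) = -17 + 7*sqrt(14)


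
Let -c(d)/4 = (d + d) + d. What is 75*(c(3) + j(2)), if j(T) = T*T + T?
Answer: -2250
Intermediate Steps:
c(d) = -12*d (c(d) = -4*((d + d) + d) = -4*(2*d + d) = -12*d)
j(T) = T + T**2 (j(T) = T**2 + T = T + T**2)
75*(c(3) + j(2)) = 75*(-12*3 + 2*(1 + 2)) = 75*(-36 + 2*3) = 75*(-36 + 6) = 75*(-30) = -2250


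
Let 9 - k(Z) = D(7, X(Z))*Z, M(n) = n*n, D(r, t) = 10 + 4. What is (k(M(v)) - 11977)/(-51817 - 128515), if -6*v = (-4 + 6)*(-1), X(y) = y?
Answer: 53863/811494 ≈ 0.066375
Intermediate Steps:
D(r, t) = 14
v = ⅓ (v = -(-4 + 6)*(-1)/6 = -(-1)/3 = -⅙*(-2) = ⅓ ≈ 0.33333)
M(n) = n²
k(Z) = 9 - 14*Z
(k(M(v)) - 11977)/(-51817 - 128515) = ((9 - 14*(⅓)²) - 11977)/(-51817 - 128515) = ((9 - 14*⅑) - 11977)/(-180332) = ((9 - 14/9) - 11977)*(-1/180332) = (67/9 - 11977)*(-1/180332) = -107726/9*(-1/180332) = 53863/811494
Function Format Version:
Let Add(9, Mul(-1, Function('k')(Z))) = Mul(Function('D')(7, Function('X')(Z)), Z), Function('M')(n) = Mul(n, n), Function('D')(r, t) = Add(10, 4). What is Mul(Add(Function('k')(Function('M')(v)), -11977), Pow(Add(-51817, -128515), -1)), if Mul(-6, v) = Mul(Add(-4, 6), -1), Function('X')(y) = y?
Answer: Rational(53863, 811494) ≈ 0.066375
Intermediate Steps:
Function('D')(r, t) = 14
v = Rational(1, 3) (v = Mul(Rational(-1, 6), Mul(Add(-4, 6), -1)) = Mul(Rational(-1, 6), Mul(2, -1)) = Mul(Rational(-1, 6), -2) = Rational(1, 3) ≈ 0.33333)
Function('M')(n) = Pow(n, 2)
Function('k')(Z) = Add(9, Mul(-14, Z)) (Function('k')(Z) = Add(9, Mul(-1, Mul(14, Z))) = Add(9, Mul(-14, Z)))
Mul(Add(Function('k')(Function('M')(v)), -11977), Pow(Add(-51817, -128515), -1)) = Mul(Add(Add(9, Mul(-14, Pow(Rational(1, 3), 2))), -11977), Pow(Add(-51817, -128515), -1)) = Mul(Add(Add(9, Mul(-14, Rational(1, 9))), -11977), Pow(-180332, -1)) = Mul(Add(Add(9, Rational(-14, 9)), -11977), Rational(-1, 180332)) = Mul(Add(Rational(67, 9), -11977), Rational(-1, 180332)) = Mul(Rational(-107726, 9), Rational(-1, 180332)) = Rational(53863, 811494)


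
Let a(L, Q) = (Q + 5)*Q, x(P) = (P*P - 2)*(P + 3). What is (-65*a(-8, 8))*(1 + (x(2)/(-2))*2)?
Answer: 60840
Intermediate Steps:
x(P) = (-2 + P**2)*(3 + P) (x(P) = (P**2 - 2)*(3 + P) = (-2 + P**2)*(3 + P))
a(L, Q) = Q*(5 + Q) (a(L, Q) = (5 + Q)*Q = Q*(5 + Q))
(-65*a(-8, 8))*(1 + (x(2)/(-2))*2) = (-520*(5 + 8))*(1 + ((-6 + 2**3 - 2*2 + 3*2**2)/(-2))*2) = (-520*13)*(1 + ((-6 + 8 - 4 + 3*4)*(-1/2))*2) = (-65*104)*(1 + ((-6 + 8 - 4 + 12)*(-1/2))*2) = -6760*(1 + (10*(-1/2))*2) = -6760*(1 - 5*2) = -6760*(1 - 10) = -6760*(-9) = 60840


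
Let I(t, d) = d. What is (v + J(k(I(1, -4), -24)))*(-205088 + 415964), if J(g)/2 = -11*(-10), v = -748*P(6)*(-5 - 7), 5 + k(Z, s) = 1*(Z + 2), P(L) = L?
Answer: 11403330576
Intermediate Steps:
k(Z, s) = -3 + Z (k(Z, s) = -5 + 1*(Z + 2) = -5 + 1*(2 + Z) = -5 + (2 + Z) = -3 + Z)
v = 53856 (v = -4488*(-5 - 7) = -4488*(-12) = -748*(-72) = 53856)
J(g) = 220 (J(g) = 2*(-11*(-10)) = 2*110 = 220)
(v + J(k(I(1, -4), -24)))*(-205088 + 415964) = (53856 + 220)*(-205088 + 415964) = 54076*210876 = 11403330576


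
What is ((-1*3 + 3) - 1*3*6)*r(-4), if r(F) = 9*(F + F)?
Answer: 1296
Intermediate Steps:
r(F) = 18*F (r(F) = 9*(2*F) = 18*F)
((-1*3 + 3) - 1*3*6)*r(-4) = ((-1*3 + 3) - 1*3*6)*(18*(-4)) = ((-3 + 3) - 3*6)*(-72) = (0 - 18)*(-72) = -18*(-72) = 1296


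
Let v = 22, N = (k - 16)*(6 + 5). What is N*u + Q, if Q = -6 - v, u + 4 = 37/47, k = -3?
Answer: 30243/47 ≈ 643.47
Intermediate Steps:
N = -209 (N = (-3 - 16)*(6 + 5) = -19*11 = -209)
u = -151/47 (u = -4 + 37/47 = -151/47 ≈ -3.2128)
Q = -28 (Q = -6 - 1*22 = -6 - 22 = -28)
N*u + Q = -209*(-151/47) - 28 = 31559/47 - 28 = 30243/47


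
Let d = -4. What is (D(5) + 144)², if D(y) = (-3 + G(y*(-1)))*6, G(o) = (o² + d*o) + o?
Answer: 133956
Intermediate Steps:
G(o) = o² - 3*o (G(o) = (o² - 4*o) + o = o² - 3*o)
D(y) = -18 - 6*y*(-3 - y) (D(y) = (-3 + (y*(-1))*(-3 + y*(-1)))*6 = (-3 + (-y)*(-3 - y))*6 = (-3 - y*(-3 - y))*6 = -18 - 6*y*(-3 - y))
(D(5) + 144)² = ((-18 + 6*5*(3 + 5)) + 144)² = ((-18 + 6*5*8) + 144)² = ((-18 + 240) + 144)² = (222 + 144)² = 366² = 133956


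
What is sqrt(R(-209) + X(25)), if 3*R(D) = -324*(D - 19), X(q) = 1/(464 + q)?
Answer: sqrt(5888115993)/489 ≈ 156.92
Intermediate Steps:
R(D) = 2052 - 108*D (R(D) = (-324*(D - 19))/3 = (-324*(-19 + D))/3 = (6156 - 324*D)/3 = 2052 - 108*D)
sqrt(R(-209) + X(25)) = sqrt((2052 - 108*(-209)) + 1/(464 + 25)) = sqrt((2052 + 22572) + 1/489) = sqrt(24624 + 1/489) = sqrt(12041137/489) = sqrt(5888115993)/489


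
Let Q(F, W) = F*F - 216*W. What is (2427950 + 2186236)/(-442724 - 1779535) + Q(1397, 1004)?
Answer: 1285016024923/740753 ≈ 1.7347e+6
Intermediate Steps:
Q(F, W) = F**2 - 216*W
(2427950 + 2186236)/(-442724 - 1779535) + Q(1397, 1004) = (2427950 + 2186236)/(-442724 - 1779535) + (1397**2 - 216*1004) = 4614186/(-2222259) + (1951609 - 216864) = 4614186*(-1/2222259) + 1734745 = -1538062/740753 + 1734745 = 1285016024923/740753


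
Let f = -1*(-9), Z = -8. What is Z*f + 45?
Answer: -27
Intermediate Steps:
f = 9
Z*f + 45 = -8*9 + 45 = -72 + 45 = -27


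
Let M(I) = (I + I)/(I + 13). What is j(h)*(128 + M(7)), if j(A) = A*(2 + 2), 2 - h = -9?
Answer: 28314/5 ≈ 5662.8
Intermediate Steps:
h = 11 (h = 2 - 1*(-9) = 2 + 9 = 11)
M(I) = 2*I/(13 + I) (M(I) = (2*I)/(13 + I) = 2*I/(13 + I))
j(A) = 4*A (j(A) = A*4 = 4*A)
j(h)*(128 + M(7)) = (4*11)*(128 + 2*7/(13 + 7)) = 44*(128 + 2*7/20) = 44*(128 + 2*7*(1/20)) = 44*(128 + 7/10) = 44*(1287/10) = 28314/5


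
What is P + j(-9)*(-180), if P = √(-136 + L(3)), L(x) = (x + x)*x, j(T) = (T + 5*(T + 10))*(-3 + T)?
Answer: -8640 + I*√118 ≈ -8640.0 + 10.863*I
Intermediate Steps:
j(T) = (-3 + T)*(50 + 6*T) (j(T) = (T + 5*(10 + T))*(-3 + T) = (T + (50 + 5*T))*(-3 + T) = (50 + 6*T)*(-3 + T) = (-3 + T)*(50 + 6*T))
L(x) = 2*x² (L(x) = (2*x)*x = 2*x²)
P = I*√118 (P = √(-136 + 2*3²) = √(-136 + 2*9) = √(-136 + 18) = √(-118) = I*√118 ≈ 10.863*I)
P + j(-9)*(-180) = I*√118 + (-150 + 6*(-9)² + 32*(-9))*(-180) = I*√118 + (-150 + 6*81 - 288)*(-180) = I*√118 + (-150 + 486 - 288)*(-180) = I*√118 + 48*(-180) = I*√118 - 8640 = -8640 + I*√118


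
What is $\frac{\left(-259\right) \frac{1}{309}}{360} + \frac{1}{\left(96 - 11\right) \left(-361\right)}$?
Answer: $- \frac{1611731}{682679880} \approx -0.0023609$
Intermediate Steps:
$\frac{\left(-259\right) \frac{1}{309}}{360} + \frac{1}{\left(96 - 11\right) \left(-361\right)} = \left(-259\right) \frac{1}{309} \cdot \frac{1}{360} + \frac{1}{85} \left(- \frac{1}{361}\right) = \left(- \frac{259}{309}\right) \frac{1}{360} + \frac{1}{85} \left(- \frac{1}{361}\right) = - \frac{259}{111240} - \frac{1}{30685} = - \frac{1611731}{682679880}$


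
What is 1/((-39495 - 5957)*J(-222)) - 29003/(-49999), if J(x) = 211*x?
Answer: 61749202173751/106451000137416 ≈ 0.58007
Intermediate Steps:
1/((-39495 - 5957)*J(-222)) - 29003/(-49999) = 1/((-39495 - 5957)*((211*(-222)))) - 29003/(-49999) = 1/(-45452*(-46842)) - 29003*(-1/49999) = -1/45452*(-1/46842) + 29003/49999 = 1/2129062584 + 29003/49999 = 61749202173751/106451000137416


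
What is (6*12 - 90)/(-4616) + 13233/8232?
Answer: 2551321/1583288 ≈ 1.6114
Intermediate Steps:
(6*12 - 90)/(-4616) + 13233/8232 = (72 - 90)*(-1/4616) + 13233*(1/8232) = -18*(-1/4616) + 4411/2744 = 9/2308 + 4411/2744 = 2551321/1583288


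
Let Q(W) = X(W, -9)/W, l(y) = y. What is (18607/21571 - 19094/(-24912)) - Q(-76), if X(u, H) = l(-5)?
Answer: 7980574981/5105079144 ≈ 1.5633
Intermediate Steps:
X(u, H) = -5
Q(W) = -5/W
(18607/21571 - 19094/(-24912)) - Q(-76) = (18607/21571 - 19094/(-24912)) - (-5)/(-76) = (18607*(1/21571) - 19094*(-1/24912)) - (-5)*(-1)/76 = (18607/21571 + 9547/12456) - 1*5/76 = 437707129/268688376 - 5/76 = 7980574981/5105079144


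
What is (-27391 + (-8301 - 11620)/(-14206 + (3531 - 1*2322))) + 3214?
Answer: -314208548/12997 ≈ -24175.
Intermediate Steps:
(-27391 + (-8301 - 11620)/(-14206 + (3531 - 1*2322))) + 3214 = (-27391 - 19921/(-14206 + (3531 - 2322))) + 3214 = (-27391 - 19921/(-14206 + 1209)) + 3214 = (-27391 - 19921/(-12997)) + 3214 = (-27391 - 19921*(-1/12997)) + 3214 = (-27391 + 19921/12997) + 3214 = -355980906/12997 + 3214 = -314208548/12997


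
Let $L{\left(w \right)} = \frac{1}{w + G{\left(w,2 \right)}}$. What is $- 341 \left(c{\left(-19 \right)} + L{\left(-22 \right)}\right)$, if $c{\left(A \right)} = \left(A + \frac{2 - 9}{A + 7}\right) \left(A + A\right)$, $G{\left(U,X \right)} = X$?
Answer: $- \frac{14317567}{60} \approx -2.3863 \cdot 10^{5}$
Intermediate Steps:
$L{\left(w \right)} = \frac{1}{2 + w}$ ($L{\left(w \right)} = \frac{1}{w + 2} = \frac{1}{2 + w}$)
$c{\left(A \right)} = 2 A \left(A - \frac{7}{7 + A}\right)$ ($c{\left(A \right)} = \left(A - \frac{7}{7 + A}\right) 2 A = 2 A \left(A - \frac{7}{7 + A}\right)$)
$- 341 \left(c{\left(-19 \right)} + L{\left(-22 \right)}\right) = - 341 \left(2 \left(-19\right) \frac{1}{7 - 19} \left(-7 + \left(-19\right)^{2} + 7 \left(-19\right)\right) + \frac{1}{2 - 22}\right) = - 341 \left(2 \left(-19\right) \frac{1}{-12} \left(-7 + 361 - 133\right) + \frac{1}{-20}\right) = - 341 \left(2 \left(-19\right) \left(- \frac{1}{12}\right) 221 - \frac{1}{20}\right) = - 341 \left(\frac{4199}{6} - \frac{1}{20}\right) = \left(-341\right) \frac{41987}{60} = - \frac{14317567}{60}$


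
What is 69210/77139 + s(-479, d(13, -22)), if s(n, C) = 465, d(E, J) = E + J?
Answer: 3993205/8571 ≈ 465.90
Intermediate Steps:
69210/77139 + s(-479, d(13, -22)) = 69210/77139 + 465 = 69210*(1/77139) + 465 = 7690/8571 + 465 = 3993205/8571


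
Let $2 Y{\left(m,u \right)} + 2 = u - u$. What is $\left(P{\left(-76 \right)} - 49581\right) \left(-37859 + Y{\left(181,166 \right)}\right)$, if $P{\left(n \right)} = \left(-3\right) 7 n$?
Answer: $1816712100$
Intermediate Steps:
$P{\left(n \right)} = - 21 n$
$Y{\left(m,u \right)} = -1$ ($Y{\left(m,u \right)} = -1 + \frac{u - u}{2} = -1 + \frac{1}{2} \cdot 0 = -1 + 0 = -1$)
$\left(P{\left(-76 \right)} - 49581\right) \left(-37859 + Y{\left(181,166 \right)}\right) = \left(\left(-21\right) \left(-76\right) - 49581\right) \left(-37859 - 1\right) = \left(1596 - 49581\right) \left(-37860\right) = \left(-47985\right) \left(-37860\right) = 1816712100$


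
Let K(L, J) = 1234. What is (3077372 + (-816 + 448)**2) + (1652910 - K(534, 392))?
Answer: 4864472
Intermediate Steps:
(3077372 + (-816 + 448)**2) + (1652910 - K(534, 392)) = (3077372 + (-816 + 448)**2) + (1652910 - 1*1234) = (3077372 + (-368)**2) + (1652910 - 1234) = (3077372 + 135424) + 1651676 = 3212796 + 1651676 = 4864472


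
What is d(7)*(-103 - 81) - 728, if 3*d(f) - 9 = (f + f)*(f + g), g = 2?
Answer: -9008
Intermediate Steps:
d(f) = 3 + 2*f*(2 + f)/3 (d(f) = 3 + ((f + f)*(f + 2))/3 = 3 + ((2*f)*(2 + f))/3 = 3 + (2*f*(2 + f))/3 = 3 + 2*f*(2 + f)/3)
d(7)*(-103 - 81) - 728 = (3 + (⅔)*7² + (4/3)*7)*(-103 - 81) - 728 = (3 + (⅔)*49 + 28/3)*(-184) - 728 = (3 + 98/3 + 28/3)*(-184) - 728 = 45*(-184) - 728 = -8280 - 728 = -9008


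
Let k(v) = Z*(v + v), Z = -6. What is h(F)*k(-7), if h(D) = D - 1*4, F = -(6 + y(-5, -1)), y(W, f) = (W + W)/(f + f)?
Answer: -1260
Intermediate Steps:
y(W, f) = W/f (y(W, f) = (2*W)/((2*f)) = (2*W)*(1/(2*f)) = W/f)
k(v) = -12*v (k(v) = -6*(v + v) = -12*v)
F = -11 (F = -(6 - 5/(-1)) = -(6 - 5*(-1)) = -(6 + 5) = -1*11 = -11)
h(D) = -4 + D (h(D) = D - 4 = -4 + D)
h(F)*k(-7) = (-4 - 11)*(-12*(-7)) = -15*84 = -1260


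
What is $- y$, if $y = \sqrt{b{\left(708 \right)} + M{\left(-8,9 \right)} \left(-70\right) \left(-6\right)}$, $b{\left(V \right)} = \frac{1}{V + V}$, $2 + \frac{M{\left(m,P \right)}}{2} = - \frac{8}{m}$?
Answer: $- \frac{i \sqrt{421061406}}{708} \approx - 28.983 i$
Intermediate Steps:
$M{\left(m,P \right)} = -4 - \frac{16}{m}$ ($M{\left(m,P \right)} = -4 + 2 \left(- \frac{8}{m}\right) = -4 - \frac{16}{m}$)
$b{\left(V \right)} = \frac{1}{2 V}$
$y = \frac{i \sqrt{421061406}}{708}$ ($y = \sqrt{\frac{1}{2 \cdot 708} + \left(-4 - \frac{16}{-8}\right) \left(-70\right) \left(-6\right)} = \sqrt{\frac{1}{2} \cdot \frac{1}{708} + \left(-4 - -2\right) \left(-70\right) \left(-6\right)} = \sqrt{\frac{1}{1416} + \left(-4 + 2\right) \left(-70\right) \left(-6\right)} = \sqrt{\frac{1}{1416} + \left(-2\right) \left(-70\right) \left(-6\right)} = \sqrt{\frac{1}{1416} + 140 \left(-6\right)} = \sqrt{\frac{1}{1416} - 840} = \sqrt{- \frac{1189439}{1416}} = \frac{i \sqrt{421061406}}{708} \approx 28.983 i$)
$- y = - \frac{i \sqrt{421061406}}{708}$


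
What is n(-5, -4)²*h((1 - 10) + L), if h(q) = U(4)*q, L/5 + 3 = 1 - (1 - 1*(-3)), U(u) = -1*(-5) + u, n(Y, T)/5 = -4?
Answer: -140400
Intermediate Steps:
n(Y, T) = -20 (n(Y, T) = 5*(-4) = -20)
U(u) = 5 + u
L = -30 (L = -15 + 5*(1 - (1 - 1*(-3))) = -15 + 5*(1 - (1 + 3)) = -15 + 5*(1 - 1*4) = -15 + 5*(1 - 4) = -15 + 5*(-3) = -15 - 15 = -30)
h(q) = 9*q (h(q) = (5 + 4)*q = 9*q)
n(-5, -4)²*h((1 - 10) + L) = (-20)²*(9*((1 - 10) - 30)) = 400*(9*(-9 - 30)) = 400*(9*(-39)) = 400*(-351) = -140400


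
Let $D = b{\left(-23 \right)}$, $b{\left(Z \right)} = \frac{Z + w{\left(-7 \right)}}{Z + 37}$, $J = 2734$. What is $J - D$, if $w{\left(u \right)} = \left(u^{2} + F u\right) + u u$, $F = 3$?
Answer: $\frac{19111}{7} \approx 2730.1$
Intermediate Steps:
$w{\left(u \right)} = 2 u^{2} + 3 u$ ($w{\left(u \right)} = \left(u^{2} + 3 u\right) + u u = \left(u^{2} + 3 u\right) + u^{2} = 2 u^{2} + 3 u$)
$b{\left(Z \right)} = \frac{77 + Z}{37 + Z}$ ($b{\left(Z \right)} = \frac{Z - 7 \left(3 + 2 \left(-7\right)\right)}{Z + 37} = \frac{Z - 7 \left(3 - 14\right)}{37 + Z} = \frac{Z - -77}{37 + Z} = \frac{Z + 77}{37 + Z} = \frac{77 + Z}{37 + Z}$)
$D = \frac{27}{7}$ ($D = \frac{77 - 23}{37 - 23} = \frac{1}{14} \cdot 54 = \frac{27}{7} \approx 3.8571$)
$J - D = 2734 - \frac{27}{7} = \frac{19111}{7}$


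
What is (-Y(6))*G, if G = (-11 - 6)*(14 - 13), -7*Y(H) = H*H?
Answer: -612/7 ≈ -87.429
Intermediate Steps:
Y(H) = -H²/7 (Y(H) = -H*H/7 = -H²/7)
G = -17 (G = -17*1 = -17)
(-Y(6))*G = -(-1)*6²/7*(-17) = -(-1)*36/7*(-17) = -1*(-36/7)*(-17) = (36/7)*(-17) = -612/7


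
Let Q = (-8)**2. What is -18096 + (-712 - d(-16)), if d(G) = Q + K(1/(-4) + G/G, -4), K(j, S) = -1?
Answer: -18871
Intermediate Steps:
Q = 64
d(G) = 63 (d(G) = 64 - 1 = 63)
-18096 + (-712 - d(-16)) = -18096 + (-712 - 1*63) = -18096 + (-712 - 63) = -18096 - 775 = -18871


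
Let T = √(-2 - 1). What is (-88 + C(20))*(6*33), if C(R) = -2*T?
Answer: -17424 - 396*I*√3 ≈ -17424.0 - 685.89*I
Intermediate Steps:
T = I*√3 (T = √(-3) = I*√3 ≈ 1.732*I)
C(R) = -2*I*√3
(-88 + C(20))*(6*33) = (-88 - 2*I*√3)*(6*33) = (-88 - 2*I*√3)*198 = -17424 - 396*I*√3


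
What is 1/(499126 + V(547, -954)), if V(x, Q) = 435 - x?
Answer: 1/499014 ≈ 2.0040e-6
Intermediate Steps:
1/(499126 + V(547, -954)) = 1/(499126 + (435 - 1*547)) = 1/(499126 + (435 - 547)) = 1/(499126 - 112) = 1/499014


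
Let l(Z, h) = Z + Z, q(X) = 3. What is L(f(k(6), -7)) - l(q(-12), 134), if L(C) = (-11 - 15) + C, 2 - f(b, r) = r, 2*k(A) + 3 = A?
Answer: -23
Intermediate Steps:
k(A) = -3/2 + A/2
f(b, r) = 2 - r
L(C) = -26 + C
l(Z, h) = 2*Z
L(f(k(6), -7)) - l(q(-12), 134) = (-26 + (2 - 1*(-7))) - 2*3 = (-26 + (2 + 7)) - 1*6 = (-26 + 9) - 6 = -17 - 6 = -23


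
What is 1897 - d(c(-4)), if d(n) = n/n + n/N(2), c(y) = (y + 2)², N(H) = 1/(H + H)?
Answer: 1880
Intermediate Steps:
N(H) = 1/(2*H)
c(y) = (2 + y)²
d(n) = 1 + 4*n (d(n) = n/n + n/(((½)/2)) = 1 + n/(((½)*(½))) = 1 + n/(¼) = 1 + n*4 = 1 + 4*n)
1897 - d(c(-4)) = 1897 - (1 + 4*(2 - 4)²) = 1897 - (1 + 4*(-2)²) = 1897 - (1 + 4*4) = 1897 - (1 + 16) = 1897 - 1*17 = 1897 - 17 = 1880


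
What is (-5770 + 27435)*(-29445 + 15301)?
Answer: -306429760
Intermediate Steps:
(-5770 + 27435)*(-29445 + 15301) = 21665*(-14144) = -306429760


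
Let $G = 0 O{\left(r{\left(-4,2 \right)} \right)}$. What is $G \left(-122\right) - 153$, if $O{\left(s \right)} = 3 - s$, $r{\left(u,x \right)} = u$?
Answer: $-153$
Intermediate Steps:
$G = 0$ ($G = 0 \left(3 - -4\right) = 0 \left(3 + 4\right) = 0 \cdot 7 = 0$)
$G \left(-122\right) - 153 = 0 \left(-122\right) - 153 = 0 - 153 = -153$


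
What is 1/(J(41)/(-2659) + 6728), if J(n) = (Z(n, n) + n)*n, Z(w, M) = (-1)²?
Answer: 2659/17888030 ≈ 0.00014865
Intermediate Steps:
Z(w, M) = 1
J(n) = n*(1 + n) (J(n) = (1 + n)*n = n*(1 + n))
1/(J(41)/(-2659) + 6728) = 1/((41*(1 + 41))/(-2659) + 6728) = 1/((41*42)*(-1/2659) + 6728) = 1/(1722*(-1/2659) + 6728) = 1/(-1722/2659 + 6728) = 1/(17888030/2659) = 2659/17888030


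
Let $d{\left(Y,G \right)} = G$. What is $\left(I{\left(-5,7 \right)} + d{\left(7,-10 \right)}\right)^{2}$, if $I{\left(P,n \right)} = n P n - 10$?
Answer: $70225$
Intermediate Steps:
$I{\left(P,n \right)} = -10 + P n^{2}$ ($I{\left(P,n \right)} = P n n - 10 = P n^{2} - 10 = -10 + P n^{2}$)
$\left(I{\left(-5,7 \right)} + d{\left(7,-10 \right)}\right)^{2} = \left(\left(-10 - 5 \cdot 7^{2}\right) - 10\right)^{2} = \left(\left(-10 - 245\right) - 10\right)^{2} = \left(-255 - 10\right)^{2} = \left(-265\right)^{2} = 70225$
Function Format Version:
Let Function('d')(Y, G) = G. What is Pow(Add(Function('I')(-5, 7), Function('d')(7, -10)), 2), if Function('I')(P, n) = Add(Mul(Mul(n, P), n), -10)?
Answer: 70225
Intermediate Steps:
Function('I')(P, n) = Add(-10, Mul(P, Pow(n, 2))) (Function('I')(P, n) = Add(Mul(Mul(P, n), n), -10) = Add(Mul(P, Pow(n, 2)), -10) = Add(-10, Mul(P, Pow(n, 2))))
Pow(Add(Function('I')(-5, 7), Function('d')(7, -10)), 2) = Pow(Add(Add(-10, Mul(-5, Pow(7, 2))), -10), 2) = Pow(Add(Add(-10, Mul(-5, 49)), -10), 2) = Pow(Add(Add(-10, -245), -10), 2) = Pow(Add(-255, -10), 2) = Pow(-265, 2) = 70225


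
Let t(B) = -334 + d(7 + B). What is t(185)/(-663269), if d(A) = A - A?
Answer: 334/663269 ≈ 0.00050357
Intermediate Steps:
d(A) = 0
t(B) = -334 (t(B) = -334 + 0 = -334)
t(185)/(-663269) = -334/(-663269) = -334*(-1/663269) = 334/663269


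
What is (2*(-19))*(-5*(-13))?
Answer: -2470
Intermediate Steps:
(2*(-19))*(-5*(-13)) = -38*65 = -2470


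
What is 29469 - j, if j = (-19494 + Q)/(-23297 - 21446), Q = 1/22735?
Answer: 29976369706156/1017232105 ≈ 29469.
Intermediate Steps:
Q = 1/22735 ≈ 4.3985e-5
j = 443196089/1017232105 (j = (-19494 + 1/22735)/(-23297 - 21446) = -443196089/22735/(-44743) = -443196089/22735*(-1/44743) = 443196089/1017232105 ≈ 0.43569)
29469 - j = 29469 - 1*443196089/1017232105 = 29469 - 443196089/1017232105 = 29976369706156/1017232105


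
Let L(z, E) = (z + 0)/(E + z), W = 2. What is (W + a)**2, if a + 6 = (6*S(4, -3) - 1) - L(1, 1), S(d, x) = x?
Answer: 2209/4 ≈ 552.25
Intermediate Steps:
L(z, E) = z/(E + z)
a = -51/2 (a = -6 + ((6*(-3) - 1) - 1/(1 + 1)) = -6 + ((-18 - 1) - 1/2) = -6 + (-19 - 1/2) = -6 - 39/2 = -51/2 ≈ -25.500)
(W + a)**2 = (2 - 51/2)**2 = (-47/2)**2 = 2209/4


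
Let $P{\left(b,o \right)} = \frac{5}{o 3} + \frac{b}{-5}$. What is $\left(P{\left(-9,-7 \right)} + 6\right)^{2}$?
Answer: $\frac{630436}{11025} \approx 57.182$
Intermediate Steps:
$P{\left(b,o \right)} = - \frac{b}{5} + \frac{5}{3 o}$ ($P{\left(b,o \right)} = \frac{5}{3 o} + b \left(- \frac{1}{5}\right) = 5 \frac{1}{3 o} - \frac{b}{5} = \frac{5}{3 o} - \frac{b}{5} = - \frac{b}{5} + \frac{5}{3 o}$)
$\left(P{\left(-9,-7 \right)} + 6\right)^{2} = \left(\left(\left(- \frac{1}{5}\right) \left(-9\right) + \frac{5}{3 \left(-7\right)}\right) + 6\right)^{2} = \left(\left(\frac{9}{5} + \frac{5}{3} \left(- \frac{1}{7}\right)\right) + 6\right)^{2} = \left(\left(\frac{9}{5} - \frac{5}{21}\right) + 6\right)^{2} = \left(\frac{164}{105} + 6\right)^{2} = \left(\frac{794}{105}\right)^{2} = \frac{630436}{11025}$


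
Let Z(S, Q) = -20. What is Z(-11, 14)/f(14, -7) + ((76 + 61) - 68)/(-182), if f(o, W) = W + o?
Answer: -589/182 ≈ -3.2363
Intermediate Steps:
Z(-11, 14)/f(14, -7) + ((76 + 61) - 68)/(-182) = -20/(-7 + 14) + ((76 + 61) - 68)/(-182) = -20/7 + (137 - 68)*(-1/182) = -20*1/7 + 69*(-1/182) = -20/7 - 69/182 = -589/182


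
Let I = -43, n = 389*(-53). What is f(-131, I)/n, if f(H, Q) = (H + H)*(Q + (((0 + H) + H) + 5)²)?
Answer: 17293572/20617 ≈ 838.80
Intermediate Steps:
n = -20617
f(H, Q) = 2*H*(Q + (5 + 2*H)²) (f(H, Q) = (2*H)*(Q + ((H + H) + 5)²) = (2*H)*(Q + (2*H + 5)²) = (2*H)*(Q + (5 + 2*H)²) = 2*H*(Q + (5 + 2*H)²))
f(-131, I)/n = (2*(-131)*(-43 + (5 + 2*(-131))²))/(-20617) = (2*(-131)*(-43 + (5 - 262)²))*(-1/20617) = (2*(-131)*(-43 + (-257)²))*(-1/20617) = (2*(-131)*(-43 + 66049))*(-1/20617) = (2*(-131)*66006)*(-1/20617) = -17293572*(-1/20617) = 17293572/20617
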